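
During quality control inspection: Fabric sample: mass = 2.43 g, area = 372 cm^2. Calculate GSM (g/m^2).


Formula: GSM = mass_g / area_m2
Step 1: Convert area: 372 cm^2 = 372 / 10000 = 0.0372 m^2
Step 2: GSM = 2.43 g / 0.0372 m^2 = 65.3 g/m^2

65.3 g/m^2


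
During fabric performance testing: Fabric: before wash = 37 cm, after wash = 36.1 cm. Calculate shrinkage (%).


Formula: Shrinkage% = ((L_before - L_after) / L_before) * 100
Step 1: Shrinkage = 37 - 36.1 = 0.9 cm
Step 2: Shrinkage% = (0.9 / 37) * 100
Step 3: Shrinkage% = 0.024324 * 100 = 2.4324% ≈ 2.4%

2.4%


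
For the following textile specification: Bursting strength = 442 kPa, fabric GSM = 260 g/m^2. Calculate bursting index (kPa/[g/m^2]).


Formula: Bursting Index = Bursting Strength / Fabric GSM
BI = 442 kPa / 260 g/m^2
BI = 1.700 kPa/(g/m^2)

1.700 kPa/(g/m^2)


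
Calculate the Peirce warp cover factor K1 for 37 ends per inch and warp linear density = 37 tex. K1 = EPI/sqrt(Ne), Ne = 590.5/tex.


Formula: K1 = EPI / sqrt(Ne), with Ne = 590.5 / tex_warp
Step 1: Ne = 590.5 / 37 = 15.959
Step 2: sqrt(Ne) = sqrt(15.959) = 3.9949
Step 3: K1 = 37 / 3.9949 = 9.3

9.3


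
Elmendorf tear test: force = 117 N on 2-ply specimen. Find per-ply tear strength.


Formula: Per-ply strength = Total force / Number of plies
Per-ply = 117 N / 2
Per-ply = 58.5 N

58.5 N


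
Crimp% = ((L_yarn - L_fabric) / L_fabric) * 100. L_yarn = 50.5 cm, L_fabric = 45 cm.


Formula: Crimp% = ((L_yarn - L_fabric) / L_fabric) * 100
Step 1: Extension = 50.5 - 45 = 5.5 cm
Step 2: Crimp% = (5.5 / 45) * 100
Step 3: Crimp% = 0.122222 * 100 = 12.2222% ≈ 12.2%

12.2%


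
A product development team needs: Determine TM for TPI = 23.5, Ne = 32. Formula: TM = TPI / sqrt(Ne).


Formula: TM = TPI / sqrt(Ne)
Step 1: sqrt(Ne) = sqrt(32) = 5.6569
Step 2: TM = 23.5 / 5.6569 = 4.15

4.15 TM


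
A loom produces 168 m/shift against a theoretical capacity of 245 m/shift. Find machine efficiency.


Formula: Efficiency% = (Actual output / Theoretical output) * 100
Efficiency% = (168 / 245) * 100
Efficiency% = 0.685714 * 100 = 68.5714% ≈ 68.6%

68.6%


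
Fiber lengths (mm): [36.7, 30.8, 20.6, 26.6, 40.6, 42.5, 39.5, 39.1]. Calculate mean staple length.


Formula: Mean = sum of lengths / count
Sum = 36.7 + 30.8 + 20.6 + 26.6 + 40.6 + 42.5 + 39.5 + 39.1
Sum = 276.4 mm
Mean = 276.4 / 8 = 34.55 mm

34.55 mm


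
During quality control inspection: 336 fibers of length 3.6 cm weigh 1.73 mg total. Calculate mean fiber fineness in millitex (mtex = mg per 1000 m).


Formula: fineness (mtex) = mass (mg) / total length (km) = (mass_mg / total_length_m) * 1000
Step 1: Convert fiber length: 3.6 cm = 0.036 m
Step 2: Total fiber length = 336 * 0.036 = 12.096 m
Step 3: Linear density = 1.73 mg / 12.096 m = 0.1430 mg/m
Step 4: fineness = 0.1430 * 1000 = 143.0 mtex

143.0 mtex


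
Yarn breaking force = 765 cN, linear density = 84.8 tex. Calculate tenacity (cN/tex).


Formula: Tenacity = Breaking force / Linear density
Tenacity = 765 cN / 84.8 tex
Tenacity = 9.02 cN/tex

9.02 cN/tex


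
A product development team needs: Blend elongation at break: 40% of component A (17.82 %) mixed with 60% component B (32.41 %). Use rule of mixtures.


Formula: Blend property = (fraction_A * property_A) + (fraction_B * property_B)
Step 1: Contribution A = 40/100 * 17.82 % = 7.128 %
Step 2: Contribution B = 60/100 * 32.41 % = 19.446 %
Step 3: Blend elongation at break = 7.128 + 19.446 = 26.574 %

26.574 %


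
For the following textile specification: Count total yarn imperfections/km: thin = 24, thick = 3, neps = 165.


Formula: Total = thin places + thick places + neps
Total = 24 + 3 + 165
Total = 192 imperfections/km

192 imperfections/km


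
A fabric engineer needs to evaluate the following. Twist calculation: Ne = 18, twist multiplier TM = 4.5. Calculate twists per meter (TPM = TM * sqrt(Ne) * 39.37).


Formula: TPM = TM * sqrt(Ne) * 39.37
Step 1: sqrt(Ne) = sqrt(18) = 4.2426
Step 2: TM * sqrt(Ne) = 4.5 * 4.2426 = 19.0917
Step 3: TPM = 19.0917 * 39.37 = 752 twists/m

752 twists/m


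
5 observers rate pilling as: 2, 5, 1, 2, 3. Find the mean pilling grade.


Formula: Mean = sum / count
Sum = 2 + 5 + 1 + 2 + 3 = 13
Mean = 13 / 5 = 2.6

2.6


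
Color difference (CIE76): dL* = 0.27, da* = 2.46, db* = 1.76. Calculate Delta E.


Formula: Delta E = sqrt(dL*^2 + da*^2 + db*^2)
Step 1: dL*^2 = 0.27^2 = 0.0729
Step 2: da*^2 = 2.46^2 = 6.0516
Step 3: db*^2 = 1.76^2 = 3.0976
Step 4: Sum = 0.0729 + 6.0516 + 3.0976 = 9.2221
Step 5: Delta E = sqrt(9.2221) = 3.04

3.04 Delta E


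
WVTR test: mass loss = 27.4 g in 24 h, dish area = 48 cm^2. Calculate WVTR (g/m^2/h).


Formula: WVTR = mass_loss / (area * time)
Step 1: Convert area: 48 cm^2 = 0.0048 m^2
Step 2: WVTR = 27.4 g / (0.0048 m^2 * 24 h)
Step 3: WVTR = 27.4 / 0.1152 = 237.8 g/m^2/h

237.8 g/m^2/h


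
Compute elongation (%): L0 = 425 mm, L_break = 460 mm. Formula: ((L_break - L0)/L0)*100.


Formula: Elongation (%) = ((L_break - L0) / L0) * 100
Step 1: Extension = 460 - 425 = 35 mm
Step 2: Elongation = (35 / 425) * 100
Step 3: Elongation = 0.082353 * 100 = 8.2353% ≈ 8.2%

8.2%


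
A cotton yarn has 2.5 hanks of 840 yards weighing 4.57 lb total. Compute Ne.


Formula: Ne = hanks / mass_lb
Substituting: Ne = 2.5 / 4.57
Ne = 0.5

0.5 Ne


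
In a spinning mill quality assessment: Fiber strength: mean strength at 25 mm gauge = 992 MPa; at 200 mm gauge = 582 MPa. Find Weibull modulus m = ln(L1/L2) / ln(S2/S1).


Formula: m = ln(L1/L2) / ln(S2/S1)
Step 1: ln(L1/L2) = ln(25/200) = -2.07944
Step 2: S2/S1 = 582/992 = 0.58669
Step 3: ln(S2/S1) = ln(0.58669) = -0.53326
Step 4: m = -2.07944 / -0.53326 = 3.90

3.90 (Weibull m)


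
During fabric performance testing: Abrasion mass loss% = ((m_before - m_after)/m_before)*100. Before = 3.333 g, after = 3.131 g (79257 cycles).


Formula: Mass loss% = ((m_before - m_after) / m_before) * 100
Step 1: Mass loss = 3.333 - 3.131 = 0.202 g
Step 2: Ratio = 0.202 / 3.333 = 0.0606061
Step 3: Mass loss% = 0.0606061 * 100 = 6.06061% ≈ 6.06%

6.06%


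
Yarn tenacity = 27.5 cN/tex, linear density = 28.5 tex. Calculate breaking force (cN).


Formula: Breaking force = Tenacity * Linear density
F = 27.5 cN/tex * 28.5 tex
F = 783.75 cN

783.75 cN


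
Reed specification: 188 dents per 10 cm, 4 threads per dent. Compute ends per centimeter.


Formula: EPC = (dents per 10 cm * ends per dent) / 10
Step 1: Total ends per 10 cm = 188 * 4 = 752
Step 2: EPC = 752 / 10 = 75.2 ends/cm

75.2 ends/cm


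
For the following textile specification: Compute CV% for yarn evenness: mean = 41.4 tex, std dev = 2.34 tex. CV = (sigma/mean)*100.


Formula: CV% = (standard deviation / mean) * 100
Step 1: Ratio = 2.34 / 41.4 = 0.056522
Step 2: CV% = 0.056522 * 100 = 5.6522% ≈ 5.7%

5.7%


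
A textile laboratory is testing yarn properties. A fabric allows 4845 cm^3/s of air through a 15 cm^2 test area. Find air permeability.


Formula: Air Permeability = Airflow / Test Area
AP = 4845 cm^3/s / 15 cm^2
AP = 323.0 cm^3/s/cm^2

323.0 cm^3/s/cm^2


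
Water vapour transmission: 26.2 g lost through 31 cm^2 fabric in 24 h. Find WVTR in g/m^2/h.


Formula: WVTR = mass_loss / (area * time)
Step 1: Convert area: 31 cm^2 = 0.0031 m^2
Step 2: WVTR = 26.2 g / (0.0031 m^2 * 24 h)
Step 3: WVTR = 26.2 / 0.0744 = 352.2 g/m^2/h

352.2 g/m^2/h


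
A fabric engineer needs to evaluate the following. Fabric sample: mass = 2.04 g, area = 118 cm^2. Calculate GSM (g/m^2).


Formula: GSM = mass_g / area_m2
Step 1: Convert area: 118 cm^2 = 118 / 10000 = 0.0118 m^2
Step 2: GSM = 2.04 g / 0.0118 m^2 = 172.9 g/m^2

172.9 g/m^2


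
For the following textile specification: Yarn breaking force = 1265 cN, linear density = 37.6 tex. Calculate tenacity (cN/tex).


Formula: Tenacity = Breaking force / Linear density
Tenacity = 1265 cN / 37.6 tex
Tenacity = 33.64 cN/tex

33.64 cN/tex


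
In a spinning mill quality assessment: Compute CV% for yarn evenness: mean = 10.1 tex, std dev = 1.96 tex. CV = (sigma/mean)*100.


Formula: CV% = (standard deviation / mean) * 100
Step 1: Ratio = 1.96 / 10.1 = 0.194059
Step 2: CV% = 0.194059 * 100 = 19.4059% ≈ 19.4%

19.4%


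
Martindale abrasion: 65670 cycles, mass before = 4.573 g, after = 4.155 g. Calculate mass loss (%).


Formula: Mass loss% = ((m_before - m_after) / m_before) * 100
Step 1: Mass loss = 4.573 - 4.155 = 0.418 g
Step 2: Ratio = 0.418 / 4.573 = 0.0914061
Step 3: Mass loss% = 0.0914061 * 100 = 9.14061% ≈ 9.14%

9.14%


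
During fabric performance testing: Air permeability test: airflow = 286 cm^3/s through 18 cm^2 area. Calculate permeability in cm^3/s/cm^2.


Formula: Air Permeability = Airflow / Test Area
AP = 286 cm^3/s / 18 cm^2
AP = 15.9 cm^3/s/cm^2

15.9 cm^3/s/cm^2


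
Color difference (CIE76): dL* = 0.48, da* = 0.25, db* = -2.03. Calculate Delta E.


Formula: Delta E = sqrt(dL*^2 + da*^2 + db*^2)
Step 1: dL*^2 = 0.48^2 = 0.2304
Step 2: da*^2 = 0.25^2 = 0.0625
Step 3: db*^2 = (-2.03)^2 = 4.1209
Step 4: Sum = 0.2304 + 0.0625 + 4.1209 = 4.4138
Step 5: Delta E = sqrt(4.4138) = 2.1

2.1 Delta E


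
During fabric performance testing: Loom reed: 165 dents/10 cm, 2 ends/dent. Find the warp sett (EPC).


Formula: EPC = (dents per 10 cm * ends per dent) / 10
Step 1: Total ends per 10 cm = 165 * 2 = 330
Step 2: EPC = 330 / 10 = 33.0 ends/cm

33.0 ends/cm


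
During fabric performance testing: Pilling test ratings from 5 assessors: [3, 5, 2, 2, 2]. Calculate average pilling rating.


Formula: Mean = sum / count
Sum = 3 + 5 + 2 + 2 + 2 = 14
Mean = 14 / 5 = 2.8

2.8


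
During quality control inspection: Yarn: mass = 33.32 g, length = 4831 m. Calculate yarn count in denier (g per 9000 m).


Formula: den = (mass_g / length_m) * 9000
Substituting: den = (33.32 / 4831) * 9000
Intermediate: 33.32 / 4831 = 0.00689712 g/m
den = 0.00689712 * 9000 = 62.1 denier

62.1 denier


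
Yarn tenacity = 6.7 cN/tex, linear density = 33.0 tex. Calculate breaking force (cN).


Formula: Breaking force = Tenacity * Linear density
F = 6.7 cN/tex * 33.0 tex
F = 221.10 cN

221.10 cN


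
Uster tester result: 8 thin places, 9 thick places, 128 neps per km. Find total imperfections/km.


Formula: Total = thin places + thick places + neps
Total = 8 + 9 + 128
Total = 145 imperfections/km

145 imperfections/km


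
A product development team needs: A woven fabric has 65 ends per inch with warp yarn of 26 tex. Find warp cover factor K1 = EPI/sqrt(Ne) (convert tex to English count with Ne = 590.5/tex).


Formula: K1 = EPI / sqrt(Ne), with Ne = 590.5 / tex_warp
Step 1: Ne = 590.5 / 26 = 22.712
Step 2: sqrt(Ne) = sqrt(22.712) = 4.7657
Step 3: K1 = 65 / 4.7657 = 13.6

13.6


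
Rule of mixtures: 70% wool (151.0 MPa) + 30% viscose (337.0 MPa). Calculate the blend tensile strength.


Formula: Blend property = (fraction_A * property_A) + (fraction_B * property_B)
Step 1: Contribution A = 70/100 * 151.0 MPa = 105.7 MPa
Step 2: Contribution B = 30/100 * 337.0 MPa = 101.1 MPa
Step 3: Blend tensile strength = 105.7 + 101.1 = 206.8 MPa

206.8 MPa


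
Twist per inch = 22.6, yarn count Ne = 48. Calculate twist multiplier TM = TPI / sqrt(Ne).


Formula: TM = TPI / sqrt(Ne)
Step 1: sqrt(Ne) = sqrt(48) = 6.9282
Step 2: TM = 22.6 / 6.9282 = 3.26

3.26 TM


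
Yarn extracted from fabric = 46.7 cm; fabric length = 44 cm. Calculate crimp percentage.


Formula: Crimp% = ((L_yarn - L_fabric) / L_fabric) * 100
Step 1: Extension = 46.7 - 44 = 2.7 cm
Step 2: Crimp% = (2.7 / 44) * 100
Step 3: Crimp% = 0.061364 * 100 = 6.1364% ≈ 6.1%

6.1%


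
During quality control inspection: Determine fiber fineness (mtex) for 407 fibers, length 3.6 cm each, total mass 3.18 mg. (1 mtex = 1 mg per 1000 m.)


Formula: fineness (mtex) = mass (mg) / total length (km) = (mass_mg / total_length_m) * 1000
Step 1: Convert fiber length: 3.6 cm = 0.036 m
Step 2: Total fiber length = 407 * 0.036 = 14.652 m
Step 3: Linear density = 3.18 mg / 14.652 m = 0.2170 mg/m
Step 4: fineness = 0.2170 * 1000 = 217.0 mtex

217.0 mtex


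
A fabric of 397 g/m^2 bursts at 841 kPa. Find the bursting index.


Formula: Bursting Index = Bursting Strength / Fabric GSM
BI = 841 kPa / 397 g/m^2
BI = 2.118 kPa/(g/m^2)

2.118 kPa/(g/m^2)


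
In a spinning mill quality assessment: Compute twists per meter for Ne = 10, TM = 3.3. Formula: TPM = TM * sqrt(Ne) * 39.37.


Formula: TPM = TM * sqrt(Ne) * 39.37
Step 1: sqrt(Ne) = sqrt(10) = 3.1623
Step 2: TM * sqrt(Ne) = 3.3 * 3.1623 = 10.4356
Step 3: TPM = 10.4356 * 39.37 = 411 twists/m

411 twists/m


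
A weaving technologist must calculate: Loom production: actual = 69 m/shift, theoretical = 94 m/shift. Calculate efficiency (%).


Formula: Efficiency% = (Actual output / Theoretical output) * 100
Efficiency% = (69 / 94) * 100
Efficiency% = 0.734043 * 100 = 73.4043% ≈ 73.4%

73.4%


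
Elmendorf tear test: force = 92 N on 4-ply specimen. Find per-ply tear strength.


Formula: Per-ply strength = Total force / Number of plies
Per-ply = 92 N / 4
Per-ply = 23 N

23 N


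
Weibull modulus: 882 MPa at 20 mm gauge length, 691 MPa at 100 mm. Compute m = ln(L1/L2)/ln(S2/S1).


Formula: m = ln(L1/L2) / ln(S2/S1)
Step 1: ln(L1/L2) = ln(20/100) = -1.60944
Step 2: S2/S1 = 691/882 = 0.78345
Step 3: ln(S2/S1) = ln(0.78345) = -0.24405
Step 4: m = -1.60944 / -0.24405 = 6.59

6.59 (Weibull m)


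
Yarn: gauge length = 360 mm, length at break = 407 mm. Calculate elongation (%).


Formula: Elongation (%) = ((L_break - L0) / L0) * 100
Step 1: Extension = 407 - 360 = 47 mm
Step 2: Elongation = (47 / 360) * 100
Step 3: Elongation = 0.130556 * 100 = 13.0556% ≈ 13.1%

13.1%


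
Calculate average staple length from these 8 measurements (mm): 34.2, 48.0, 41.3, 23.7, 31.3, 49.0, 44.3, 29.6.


Formula: Mean = sum of lengths / count
Sum = 34.2 + 48.0 + 41.3 + 23.7 + 31.3 + 49.0 + 44.3 + 29.6
Sum = 301.4 mm
Mean = 301.4 / 8 = 37.68 mm

37.68 mm


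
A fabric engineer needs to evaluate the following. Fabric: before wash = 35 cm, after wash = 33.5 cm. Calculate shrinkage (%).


Formula: Shrinkage% = ((L_before - L_after) / L_before) * 100
Step 1: Shrinkage = 35 - 33.5 = 1.5 cm
Step 2: Shrinkage% = (1.5 / 35) * 100
Step 3: Shrinkage% = 0.042857 * 100 = 4.2857% ≈ 4.3%

4.3%


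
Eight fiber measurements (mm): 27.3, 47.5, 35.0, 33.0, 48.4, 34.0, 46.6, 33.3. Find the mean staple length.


Formula: Mean = sum of lengths / count
Sum = 27.3 + 47.5 + 35.0 + 33.0 + 48.4 + 34.0 + 46.6 + 33.3
Sum = 305.1 mm
Mean = 305.1 / 8 = 38.14 mm

38.14 mm


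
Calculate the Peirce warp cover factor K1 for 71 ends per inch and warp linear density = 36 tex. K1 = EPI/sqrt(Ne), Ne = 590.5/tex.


Formula: K1 = EPI / sqrt(Ne), with Ne = 590.5 / tex_warp
Step 1: Ne = 590.5 / 36 = 16.403
Step 2: sqrt(Ne) = sqrt(16.403) = 4.0501
Step 3: K1 = 71 / 4.0501 = 17.5

17.5


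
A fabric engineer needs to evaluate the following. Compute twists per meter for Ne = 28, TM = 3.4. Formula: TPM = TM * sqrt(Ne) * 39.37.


Formula: TPM = TM * sqrt(Ne) * 39.37
Step 1: sqrt(Ne) = sqrt(28) = 5.2915
Step 2: TM * sqrt(Ne) = 3.4 * 5.2915 = 17.9911
Step 3: TPM = 17.9911 * 39.37 = 708 twists/m

708 twists/m


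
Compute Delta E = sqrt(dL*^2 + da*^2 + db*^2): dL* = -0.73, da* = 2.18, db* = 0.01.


Formula: Delta E = sqrt(dL*^2 + da*^2 + db*^2)
Step 1: dL*^2 = (-0.73)^2 = 0.5329
Step 2: da*^2 = 2.18^2 = 4.7524
Step 3: db*^2 = 0.01^2 = 0.0001
Step 4: Sum = 0.5329 + 4.7524 + 0.0001 = 5.2854
Step 5: Delta E = sqrt(5.2854) = 2.3

2.3 Delta E


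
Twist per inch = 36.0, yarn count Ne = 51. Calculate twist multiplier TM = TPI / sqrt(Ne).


Formula: TM = TPI / sqrt(Ne)
Step 1: sqrt(Ne) = sqrt(51) = 7.1414
Step 2: TM = 36.0 / 7.1414 = 5.04

5.04 TM


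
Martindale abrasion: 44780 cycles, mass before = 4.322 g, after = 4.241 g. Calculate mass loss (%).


Formula: Mass loss% = ((m_before - m_after) / m_before) * 100
Step 1: Mass loss = 4.322 - 4.241 = 0.081 g
Step 2: Ratio = 0.081 / 4.322 = 0.0187413
Step 3: Mass loss% = 0.0187413 * 100 = 1.87413% ≈ 1.87%

1.87%


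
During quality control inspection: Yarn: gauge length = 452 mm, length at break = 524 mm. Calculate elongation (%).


Formula: Elongation (%) = ((L_break - L0) / L0) * 100
Step 1: Extension = 524 - 452 = 72 mm
Step 2: Elongation = (72 / 452) * 100
Step 3: Elongation = 0.159292 * 100 = 15.9292% ≈ 15.9%

15.9%


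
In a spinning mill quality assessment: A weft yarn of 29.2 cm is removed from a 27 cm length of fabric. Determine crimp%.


Formula: Crimp% = ((L_yarn - L_fabric) / L_fabric) * 100
Step 1: Extension = 29.2 - 27 = 2.2 cm
Step 2: Crimp% = (2.2 / 27) * 100
Step 3: Crimp% = 0.081481 * 100 = 8.1481% ≈ 8.1%

8.1%


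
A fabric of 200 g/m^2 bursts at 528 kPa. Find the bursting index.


Formula: Bursting Index = Bursting Strength / Fabric GSM
BI = 528 kPa / 200 g/m^2
BI = 2.640 kPa/(g/m^2)

2.640 kPa/(g/m^2)


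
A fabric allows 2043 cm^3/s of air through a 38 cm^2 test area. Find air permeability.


Formula: Air Permeability = Airflow / Test Area
AP = 2043 cm^3/s / 38 cm^2
AP = 53.8 cm^3/s/cm^2

53.8 cm^3/s/cm^2


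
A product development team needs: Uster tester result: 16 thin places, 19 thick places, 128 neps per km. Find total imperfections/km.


Formula: Total = thin places + thick places + neps
Total = 16 + 19 + 128
Total = 163 imperfections/km

163 imperfections/km


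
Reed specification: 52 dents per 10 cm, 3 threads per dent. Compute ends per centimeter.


Formula: EPC = (dents per 10 cm * ends per dent) / 10
Step 1: Total ends per 10 cm = 52 * 3 = 156
Step 2: EPC = 156 / 10 = 15.6 ends/cm

15.6 ends/cm


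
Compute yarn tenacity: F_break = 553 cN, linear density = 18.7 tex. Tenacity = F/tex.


Formula: Tenacity = Breaking force / Linear density
Tenacity = 553 cN / 18.7 tex
Tenacity = 29.57 cN/tex

29.57 cN/tex


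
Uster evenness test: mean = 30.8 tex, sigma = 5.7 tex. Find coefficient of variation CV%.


Formula: CV% = (standard deviation / mean) * 100
Step 1: Ratio = 5.7 / 30.8 = 0.185065
Step 2: CV% = 0.185065 * 100 = 18.5065% ≈ 18.5%

18.5%


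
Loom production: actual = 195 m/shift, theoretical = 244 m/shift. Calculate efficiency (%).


Formula: Efficiency% = (Actual output / Theoretical output) * 100
Efficiency% = (195 / 244) * 100
Efficiency% = 0.79918 * 100 = 79.918% ≈ 79.9%

79.9%


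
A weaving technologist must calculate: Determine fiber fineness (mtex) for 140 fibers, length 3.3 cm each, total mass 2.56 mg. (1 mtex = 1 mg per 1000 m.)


Formula: fineness (mtex) = mass (mg) / total length (km) = (mass_mg / total_length_m) * 1000
Step 1: Convert fiber length: 3.3 cm = 0.033 m
Step 2: Total fiber length = 140 * 0.033 = 4.62 m
Step 3: Linear density = 2.56 mg / 4.62 m = 0.5541 mg/m
Step 4: fineness = 0.5541 * 1000 = 554.1 mtex

554.1 mtex


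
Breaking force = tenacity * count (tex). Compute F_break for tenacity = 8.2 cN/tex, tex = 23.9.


Formula: Breaking force = Tenacity * Linear density
F = 8.2 cN/tex * 23.9 tex
F = 195.98 cN

195.98 cN


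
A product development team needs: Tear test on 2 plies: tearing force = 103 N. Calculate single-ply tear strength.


Formula: Per-ply strength = Total force / Number of plies
Per-ply = 103 N / 2
Per-ply = 51.5 N

51.5 N


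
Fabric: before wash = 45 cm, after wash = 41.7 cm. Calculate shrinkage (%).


Formula: Shrinkage% = ((L_before - L_after) / L_before) * 100
Step 1: Shrinkage = 45 - 41.7 = 3.3 cm
Step 2: Shrinkage% = (3.3 / 45) * 100
Step 3: Shrinkage% = 0.073333 * 100 = 7.3333% ≈ 7.3%

7.3%


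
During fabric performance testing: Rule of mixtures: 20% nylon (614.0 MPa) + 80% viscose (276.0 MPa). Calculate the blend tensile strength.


Formula: Blend property = (fraction_A * property_A) + (fraction_B * property_B)
Step 1: Contribution A = 20/100 * 614.0 MPa = 122.8 MPa
Step 2: Contribution B = 80/100 * 276.0 MPa = 220.8 MPa
Step 3: Blend tensile strength = 122.8 + 220.8 = 343.6 MPa

343.6 MPa


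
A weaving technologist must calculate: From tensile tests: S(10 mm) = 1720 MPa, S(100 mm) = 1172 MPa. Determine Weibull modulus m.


Formula: m = ln(L1/L2) / ln(S2/S1)
Step 1: ln(L1/L2) = ln(10/100) = -2.30259
Step 2: S2/S1 = 1172/1720 = 0.6814
Step 3: ln(S2/S1) = ln(0.6814) = -0.38361
Step 4: m = -2.30259 / -0.38361 = 6.00

6.00 (Weibull m)


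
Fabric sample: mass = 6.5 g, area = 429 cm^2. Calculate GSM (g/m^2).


Formula: GSM = mass_g / area_m2
Step 1: Convert area: 429 cm^2 = 429 / 10000 = 0.0429 m^2
Step 2: GSM = 6.5 g / 0.0429 m^2 = 151.5 g/m^2

151.5 g/m^2


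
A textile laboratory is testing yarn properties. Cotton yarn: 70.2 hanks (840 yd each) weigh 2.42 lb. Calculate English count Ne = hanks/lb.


Formula: Ne = hanks / mass_lb
Substituting: Ne = 70.2 / 2.42
Ne = 29.0

29.0 Ne


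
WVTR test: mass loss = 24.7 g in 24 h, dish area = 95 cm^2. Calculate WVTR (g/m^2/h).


Formula: WVTR = mass_loss / (area * time)
Step 1: Convert area: 95 cm^2 = 0.0095 m^2
Step 2: WVTR = 24.7 g / (0.0095 m^2 * 24 h)
Step 3: WVTR = 24.7 / 0.228 = 108.3 g/m^2/h

108.3 g/m^2/h


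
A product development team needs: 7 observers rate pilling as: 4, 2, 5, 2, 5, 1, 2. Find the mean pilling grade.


Formula: Mean = sum / count
Sum = 4 + 2 + 5 + 2 + 5 + 1 + 2 = 21
Mean = 21 / 7 = 3.0

3.0


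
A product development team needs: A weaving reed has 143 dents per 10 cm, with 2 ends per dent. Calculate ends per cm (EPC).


Formula: EPC = (dents per 10 cm * ends per dent) / 10
Step 1: Total ends per 10 cm = 143 * 2 = 286
Step 2: EPC = 286 / 10 = 28.6 ends/cm

28.6 ends/cm


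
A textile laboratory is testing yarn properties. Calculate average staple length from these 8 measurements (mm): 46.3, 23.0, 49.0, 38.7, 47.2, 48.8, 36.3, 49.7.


Formula: Mean = sum of lengths / count
Sum = 46.3 + 23.0 + 49.0 + 38.7 + 47.2 + 48.8 + 36.3 + 49.7
Sum = 339.0 mm
Mean = 339.0 / 8 = 42.38 mm

42.38 mm


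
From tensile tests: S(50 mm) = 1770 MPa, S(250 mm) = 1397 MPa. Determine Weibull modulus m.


Formula: m = ln(L1/L2) / ln(S2/S1)
Step 1: ln(L1/L2) = ln(50/250) = -1.60944
Step 2: S2/S1 = 1397/1770 = 0.78927
Step 3: ln(S2/S1) = ln(0.78927) = -0.23665
Step 4: m = -1.60944 / -0.23665 = 6.80

6.80 (Weibull m)


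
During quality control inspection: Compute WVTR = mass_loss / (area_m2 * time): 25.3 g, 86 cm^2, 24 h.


Formula: WVTR = mass_loss / (area * time)
Step 1: Convert area: 86 cm^2 = 0.0086 m^2
Step 2: WVTR = 25.3 g / (0.0086 m^2 * 24 h)
Step 3: WVTR = 25.3 / 0.2064 = 122.6 g/m^2/h

122.6 g/m^2/h


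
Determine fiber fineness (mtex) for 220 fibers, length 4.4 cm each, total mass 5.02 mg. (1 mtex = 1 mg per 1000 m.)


Formula: fineness (mtex) = mass (mg) / total length (km) = (mass_mg / total_length_m) * 1000
Step 1: Convert fiber length: 4.4 cm = 0.044 m
Step 2: Total fiber length = 220 * 0.044 = 9.68 m
Step 3: Linear density = 5.02 mg / 9.68 m = 0.5186 mg/m
Step 4: fineness = 0.5186 * 1000 = 518.6 mtex

518.6 mtex


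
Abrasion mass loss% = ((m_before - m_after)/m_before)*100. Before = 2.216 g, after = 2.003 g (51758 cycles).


Formula: Mass loss% = ((m_before - m_after) / m_before) * 100
Step 1: Mass loss = 2.216 - 2.003 = 0.213 g
Step 2: Ratio = 0.213 / 2.216 = 0.0961191
Step 3: Mass loss% = 0.0961191 * 100 = 9.61191% ≈ 9.61%

9.61%


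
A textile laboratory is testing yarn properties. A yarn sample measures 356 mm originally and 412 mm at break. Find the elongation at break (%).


Formula: Elongation (%) = ((L_break - L0) / L0) * 100
Step 1: Extension = 412 - 356 = 56 mm
Step 2: Elongation = (56 / 356) * 100
Step 3: Elongation = 0.157303 * 100 = 15.7303% ≈ 15.7%

15.7%


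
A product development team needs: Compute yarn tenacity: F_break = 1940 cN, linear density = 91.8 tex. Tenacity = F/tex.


Formula: Tenacity = Breaking force / Linear density
Tenacity = 1940 cN / 91.8 tex
Tenacity = 21.13 cN/tex

21.13 cN/tex


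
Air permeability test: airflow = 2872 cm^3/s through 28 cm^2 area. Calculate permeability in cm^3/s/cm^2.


Formula: Air Permeability = Airflow / Test Area
AP = 2872 cm^3/s / 28 cm^2
AP = 102.6 cm^3/s/cm^2

102.6 cm^3/s/cm^2


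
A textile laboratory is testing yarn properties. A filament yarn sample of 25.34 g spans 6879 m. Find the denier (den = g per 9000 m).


Formula: den = (mass_g / length_m) * 9000
Substituting: den = (25.34 / 6879) * 9000
Intermediate: 25.34 / 6879 = 0.00368367 g/m
den = 0.00368367 * 9000 = 33.2 denier

33.2 denier


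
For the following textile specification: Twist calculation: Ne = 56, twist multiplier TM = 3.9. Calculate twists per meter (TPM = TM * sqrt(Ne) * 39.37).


Formula: TPM = TM * sqrt(Ne) * 39.37
Step 1: sqrt(Ne) = sqrt(56) = 7.4833
Step 2: TM * sqrt(Ne) = 3.9 * 7.4833 = 29.1849
Step 3: TPM = 29.1849 * 39.37 = 1149 twists/m

1149 twists/m


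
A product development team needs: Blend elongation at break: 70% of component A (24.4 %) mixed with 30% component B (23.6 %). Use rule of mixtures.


Formula: Blend property = (fraction_A * property_A) + (fraction_B * property_B)
Step 1: Contribution A = 70/100 * 24.4 % = 17.08 %
Step 2: Contribution B = 30/100 * 23.6 % = 7.08 %
Step 3: Blend elongation at break = 17.08 + 7.08 = 24.16 %

24.16 %


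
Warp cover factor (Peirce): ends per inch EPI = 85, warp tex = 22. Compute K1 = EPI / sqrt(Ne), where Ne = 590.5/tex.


Formula: K1 = EPI / sqrt(Ne), with Ne = 590.5 / tex_warp
Step 1: Ne = 590.5 / 22 = 26.841
Step 2: sqrt(Ne) = sqrt(26.841) = 5.1808
Step 3: K1 = 85 / 5.1808 = 16.4

16.4


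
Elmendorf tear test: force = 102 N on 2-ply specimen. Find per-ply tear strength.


Formula: Per-ply strength = Total force / Number of plies
Per-ply = 102 N / 2
Per-ply = 51 N

51 N


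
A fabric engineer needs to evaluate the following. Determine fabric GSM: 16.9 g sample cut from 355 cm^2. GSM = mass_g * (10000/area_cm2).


Formula: GSM = mass_g / area_m2
Step 1: Convert area: 355 cm^2 = 355 / 10000 = 0.0355 m^2
Step 2: GSM = 16.9 g / 0.0355 m^2 = 476.1 g/m^2

476.1 g/m^2


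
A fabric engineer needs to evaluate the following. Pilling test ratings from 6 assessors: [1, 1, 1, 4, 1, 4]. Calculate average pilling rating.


Formula: Mean = sum / count
Sum = 1 + 1 + 1 + 4 + 1 + 4 = 12
Mean = 12 / 6 = 2.0

2.0


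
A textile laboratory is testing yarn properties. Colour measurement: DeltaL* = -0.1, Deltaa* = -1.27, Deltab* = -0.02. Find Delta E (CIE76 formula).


Formula: Delta E = sqrt(dL*^2 + da*^2 + db*^2)
Step 1: dL*^2 = (-0.1)^2 = 0.01
Step 2: da*^2 = (-1.27)^2 = 1.6129
Step 3: db*^2 = (-0.02)^2 = 0.0004
Step 4: Sum = 0.01 + 1.6129 + 0.0004 = 1.6233
Step 5: Delta E = sqrt(1.6233) = 1.27

1.27 Delta E


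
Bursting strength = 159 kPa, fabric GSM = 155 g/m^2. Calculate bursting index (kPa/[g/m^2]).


Formula: Bursting Index = Bursting Strength / Fabric GSM
BI = 159 kPa / 155 g/m^2
BI = 1.026 kPa/(g/m^2)

1.026 kPa/(g/m^2)


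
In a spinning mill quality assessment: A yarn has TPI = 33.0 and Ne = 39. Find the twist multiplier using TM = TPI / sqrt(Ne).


Formula: TM = TPI / sqrt(Ne)
Step 1: sqrt(Ne) = sqrt(39) = 6.245
Step 2: TM = 33.0 / 6.245 = 5.28

5.28 TM


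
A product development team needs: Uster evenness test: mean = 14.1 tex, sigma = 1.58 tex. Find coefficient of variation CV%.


Formula: CV% = (standard deviation / mean) * 100
Step 1: Ratio = 1.58 / 14.1 = 0.112057
Step 2: CV% = 0.112057 * 100 = 11.2057% ≈ 11.2%

11.2%


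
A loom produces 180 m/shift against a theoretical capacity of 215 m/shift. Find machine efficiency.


Formula: Efficiency% = (Actual output / Theoretical output) * 100
Efficiency% = (180 / 215) * 100
Efficiency% = 0.837209 * 100 = 83.7209% ≈ 83.7%

83.7%


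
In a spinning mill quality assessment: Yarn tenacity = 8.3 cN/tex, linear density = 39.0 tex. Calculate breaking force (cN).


Formula: Breaking force = Tenacity * Linear density
F = 8.3 cN/tex * 39.0 tex
F = 323.70 cN

323.70 cN


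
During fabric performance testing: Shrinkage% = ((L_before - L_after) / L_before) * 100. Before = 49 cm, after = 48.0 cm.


Formula: Shrinkage% = ((L_before - L_after) / L_before) * 100
Step 1: Shrinkage = 49 - 48.0 = 1.0 cm
Step 2: Shrinkage% = (1.0 / 49) * 100
Step 3: Shrinkage% = 0.020408 * 100 = 2.0408% ≈ 2.0%

2.0%


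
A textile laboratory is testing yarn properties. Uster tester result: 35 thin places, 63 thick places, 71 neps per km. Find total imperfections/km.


Formula: Total = thin places + thick places + neps
Total = 35 + 63 + 71
Total = 169 imperfections/km

169 imperfections/km


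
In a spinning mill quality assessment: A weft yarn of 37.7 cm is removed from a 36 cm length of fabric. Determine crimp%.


Formula: Crimp% = ((L_yarn - L_fabric) / L_fabric) * 100
Step 1: Extension = 37.7 - 36 = 1.7 cm
Step 2: Crimp% = (1.7 / 36) * 100
Step 3: Crimp% = 0.047222 * 100 = 4.7222% ≈ 4.7%

4.7%


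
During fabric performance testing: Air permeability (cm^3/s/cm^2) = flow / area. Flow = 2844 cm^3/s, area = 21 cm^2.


Formula: Air Permeability = Airflow / Test Area
AP = 2844 cm^3/s / 21 cm^2
AP = 135.4 cm^3/s/cm^2

135.4 cm^3/s/cm^2


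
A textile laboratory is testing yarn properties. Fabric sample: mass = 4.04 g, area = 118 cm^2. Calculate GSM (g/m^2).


Formula: GSM = mass_g / area_m2
Step 1: Convert area: 118 cm^2 = 118 / 10000 = 0.0118 m^2
Step 2: GSM = 4.04 g / 0.0118 m^2 = 342.4 g/m^2

342.4 g/m^2


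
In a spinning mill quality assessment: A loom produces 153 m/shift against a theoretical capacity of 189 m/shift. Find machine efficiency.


Formula: Efficiency% = (Actual output / Theoretical output) * 100
Efficiency% = (153 / 189) * 100
Efficiency% = 0.809524 * 100 = 80.9524% ≈ 81.0%

81.0%


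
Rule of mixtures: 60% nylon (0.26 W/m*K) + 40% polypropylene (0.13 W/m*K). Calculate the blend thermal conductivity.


Formula: Blend property = (fraction_A * property_A) + (fraction_B * property_B)
Step 1: Contribution A = 60/100 * 0.26 W/m*K = 0.156 W/m*K
Step 2: Contribution B = 40/100 * 0.13 W/m*K = 0.052 W/m*K
Step 3: Blend thermal conductivity = 0.156 + 0.052 = 0.208 W/m*K

0.208 W/m*K


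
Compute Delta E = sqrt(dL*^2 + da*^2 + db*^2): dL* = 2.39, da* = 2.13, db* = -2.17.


Formula: Delta E = sqrt(dL*^2 + da*^2 + db*^2)
Step 1: dL*^2 = 2.39^2 = 5.7121
Step 2: da*^2 = 2.13^2 = 4.5369
Step 3: db*^2 = (-2.17)^2 = 4.7089
Step 4: Sum = 5.7121 + 4.5369 + 4.7089 = 14.9579
Step 5: Delta E = sqrt(14.9579) = 3.87

3.87 Delta E


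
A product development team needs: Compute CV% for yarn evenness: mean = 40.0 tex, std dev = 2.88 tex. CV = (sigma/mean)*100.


Formula: CV% = (standard deviation / mean) * 100
Step 1: Ratio = 2.88 / 40.0 = 0.072
Step 2: CV% = 0.072 * 100 = 7.2%

7.2%


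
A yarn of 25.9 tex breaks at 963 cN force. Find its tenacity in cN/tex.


Formula: Tenacity = Breaking force / Linear density
Tenacity = 963 cN / 25.9 tex
Tenacity = 37.18 cN/tex

37.18 cN/tex


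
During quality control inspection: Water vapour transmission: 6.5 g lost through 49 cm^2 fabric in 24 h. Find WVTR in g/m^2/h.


Formula: WVTR = mass_loss / (area * time)
Step 1: Convert area: 49 cm^2 = 0.0049 m^2
Step 2: WVTR = 6.5 g / (0.0049 m^2 * 24 h)
Step 3: WVTR = 6.5 / 0.1176 = 55.3 g/m^2/h

55.3 g/m^2/h


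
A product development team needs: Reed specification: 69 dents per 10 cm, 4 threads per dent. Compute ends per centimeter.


Formula: EPC = (dents per 10 cm * ends per dent) / 10
Step 1: Total ends per 10 cm = 69 * 4 = 276
Step 2: EPC = 276 / 10 = 27.6 ends/cm

27.6 ends/cm


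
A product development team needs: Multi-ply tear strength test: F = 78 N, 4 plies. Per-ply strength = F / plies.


Formula: Per-ply strength = Total force / Number of plies
Per-ply = 78 N / 4
Per-ply = 19.5 N

19.5 N


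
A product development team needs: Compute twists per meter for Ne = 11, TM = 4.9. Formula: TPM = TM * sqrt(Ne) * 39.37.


Formula: TPM = TM * sqrt(Ne) * 39.37
Step 1: sqrt(Ne) = sqrt(11) = 3.3166
Step 2: TM * sqrt(Ne) = 4.9 * 3.3166 = 16.2513
Step 3: TPM = 16.2513 * 39.37 = 640 twists/m

640 twists/m


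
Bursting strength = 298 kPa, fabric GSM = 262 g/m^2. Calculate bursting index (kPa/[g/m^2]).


Formula: Bursting Index = Bursting Strength / Fabric GSM
BI = 298 kPa / 262 g/m^2
BI = 1.137 kPa/(g/m^2)

1.137 kPa/(g/m^2)


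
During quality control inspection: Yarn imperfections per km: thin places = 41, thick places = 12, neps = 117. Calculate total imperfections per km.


Formula: Total = thin places + thick places + neps
Total = 41 + 12 + 117
Total = 170 imperfections/km

170 imperfections/km


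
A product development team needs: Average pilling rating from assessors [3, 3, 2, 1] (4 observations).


Formula: Mean = sum / count
Sum = 3 + 3 + 2 + 1 = 9
Mean = 9 / 4 = 2.3

2.3


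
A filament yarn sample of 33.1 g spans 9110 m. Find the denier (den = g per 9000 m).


Formula: den = (mass_g / length_m) * 9000
Substituting: den = (33.1 / 9110) * 9000
Intermediate: 33.1 / 9110 = 0.00363337 g/m
den = 0.00363337 * 9000 = 32.7 denier

32.7 denier


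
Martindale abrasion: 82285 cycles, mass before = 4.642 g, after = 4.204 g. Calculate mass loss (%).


Formula: Mass loss% = ((m_before - m_after) / m_before) * 100
Step 1: Mass loss = 4.642 - 4.204 = 0.438 g
Step 2: Ratio = 0.438 / 4.642 = 0.0943559
Step 3: Mass loss% = 0.0943559 * 100 = 9.43559% ≈ 9.44%

9.44%


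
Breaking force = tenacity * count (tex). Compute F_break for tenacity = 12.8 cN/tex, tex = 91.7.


Formula: Breaking force = Tenacity * Linear density
F = 12.8 cN/tex * 91.7 tex
F = 1173.76 cN

1173.76 cN


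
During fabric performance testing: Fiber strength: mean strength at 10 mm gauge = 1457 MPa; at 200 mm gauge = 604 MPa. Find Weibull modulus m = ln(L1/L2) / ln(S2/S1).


Formula: m = ln(L1/L2) / ln(S2/S1)
Step 1: ln(L1/L2) = ln(10/200) = -2.99573
Step 2: S2/S1 = 604/1457 = 0.41455
Step 3: ln(S2/S1) = ln(0.41455) = -0.88056
Step 4: m = -2.99573 / -0.88056 = 3.40

3.40 (Weibull m)


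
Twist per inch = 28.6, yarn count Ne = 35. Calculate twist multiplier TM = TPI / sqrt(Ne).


Formula: TM = TPI / sqrt(Ne)
Step 1: sqrt(Ne) = sqrt(35) = 5.9161
Step 2: TM = 28.6 / 5.9161 = 4.83

4.83 TM


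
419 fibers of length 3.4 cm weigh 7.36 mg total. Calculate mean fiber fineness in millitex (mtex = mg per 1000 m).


Formula: fineness (mtex) = mass (mg) / total length (km) = (mass_mg / total_length_m) * 1000
Step 1: Convert fiber length: 3.4 cm = 0.034 m
Step 2: Total fiber length = 419 * 0.034 = 14.246 m
Step 3: Linear density = 7.36 mg / 14.246 m = 0.5166 mg/m
Step 4: fineness = 0.5166 * 1000 = 516.6 mtex

516.6 mtex


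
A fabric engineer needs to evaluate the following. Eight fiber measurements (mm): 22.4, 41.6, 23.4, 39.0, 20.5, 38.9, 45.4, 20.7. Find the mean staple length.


Formula: Mean = sum of lengths / count
Sum = 22.4 + 41.6 + 23.4 + 39.0 + 20.5 + 38.9 + 45.4 + 20.7
Sum = 251.9 mm
Mean = 251.9 / 8 = 31.49 mm

31.49 mm


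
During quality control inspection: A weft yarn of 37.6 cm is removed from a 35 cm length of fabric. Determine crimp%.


Formula: Crimp% = ((L_yarn - L_fabric) / L_fabric) * 100
Step 1: Extension = 37.6 - 35 = 2.6 cm
Step 2: Crimp% = (2.6 / 35) * 100
Step 3: Crimp% = 0.074286 * 100 = 7.4286% ≈ 7.4%

7.4%


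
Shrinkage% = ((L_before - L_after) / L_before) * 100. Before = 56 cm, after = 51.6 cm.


Formula: Shrinkage% = ((L_before - L_after) / L_before) * 100
Step 1: Shrinkage = 56 - 51.6 = 4.4 cm
Step 2: Shrinkage% = (4.4 / 56) * 100
Step 3: Shrinkage% = 0.078571 * 100 = 7.8571% ≈ 7.9%

7.9%


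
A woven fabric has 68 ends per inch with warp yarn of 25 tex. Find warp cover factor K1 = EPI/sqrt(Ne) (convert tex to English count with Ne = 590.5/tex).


Formula: K1 = EPI / sqrt(Ne), with Ne = 590.5 / tex_warp
Step 1: Ne = 590.5 / 25 = 23.62
Step 2: sqrt(Ne) = sqrt(23.62) = 4.86
Step 3: K1 = 68 / 4.86 = 14.0

14.0


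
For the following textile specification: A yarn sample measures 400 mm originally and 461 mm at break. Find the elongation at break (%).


Formula: Elongation (%) = ((L_break - L0) / L0) * 100
Step 1: Extension = 461 - 400 = 61 mm
Step 2: Elongation = (61 / 400) * 100
Step 3: Elongation = 0.1525 * 100 = 15.25% ≈ 15.3%

15.3%


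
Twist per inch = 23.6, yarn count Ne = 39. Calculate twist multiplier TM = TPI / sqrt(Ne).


Formula: TM = TPI / sqrt(Ne)
Step 1: sqrt(Ne) = sqrt(39) = 6.245
Step 2: TM = 23.6 / 6.245 = 3.78

3.78 TM


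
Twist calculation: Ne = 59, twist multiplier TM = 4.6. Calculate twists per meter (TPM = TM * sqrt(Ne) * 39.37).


Formula: TPM = TM * sqrt(Ne) * 39.37
Step 1: sqrt(Ne) = sqrt(59) = 7.6811
Step 2: TM * sqrt(Ne) = 4.6 * 7.6811 = 35.3331
Step 3: TPM = 35.3331 * 39.37 = 1391 twists/m

1391 twists/m


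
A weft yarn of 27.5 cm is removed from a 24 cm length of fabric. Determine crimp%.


Formula: Crimp% = ((L_yarn - L_fabric) / L_fabric) * 100
Step 1: Extension = 27.5 - 24 = 3.5 cm
Step 2: Crimp% = (3.5 / 24) * 100
Step 3: Crimp% = 0.145833 * 100 = 14.5833% ≈ 14.6%

14.6%


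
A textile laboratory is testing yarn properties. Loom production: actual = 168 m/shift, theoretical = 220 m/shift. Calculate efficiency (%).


Formula: Efficiency% = (Actual output / Theoretical output) * 100
Efficiency% = (168 / 220) * 100
Efficiency% = 0.763636 * 100 = 76.3636% ≈ 76.4%

76.4%


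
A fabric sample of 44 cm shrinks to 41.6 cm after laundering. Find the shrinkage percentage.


Formula: Shrinkage% = ((L_before - L_after) / L_before) * 100
Step 1: Shrinkage = 44 - 41.6 = 2.4 cm
Step 2: Shrinkage% = (2.4 / 44) * 100
Step 3: Shrinkage% = 0.054545 * 100 = 5.4545% ≈ 5.5%

5.5%


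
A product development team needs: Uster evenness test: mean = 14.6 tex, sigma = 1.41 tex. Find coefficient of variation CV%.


Formula: CV% = (standard deviation / mean) * 100
Step 1: Ratio = 1.41 / 14.6 = 0.096575
Step 2: CV% = 0.096575 * 100 = 9.6575% ≈ 9.7%

9.7%


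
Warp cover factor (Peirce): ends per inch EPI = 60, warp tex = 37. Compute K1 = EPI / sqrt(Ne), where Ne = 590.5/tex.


Formula: K1 = EPI / sqrt(Ne), with Ne = 590.5 / tex_warp
Step 1: Ne = 590.5 / 37 = 15.959
Step 2: sqrt(Ne) = sqrt(15.959) = 3.9949
Step 3: K1 = 60 / 3.9949 = 15.0

15.0


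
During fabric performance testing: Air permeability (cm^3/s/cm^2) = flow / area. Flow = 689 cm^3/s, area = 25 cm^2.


Formula: Air Permeability = Airflow / Test Area
AP = 689 cm^3/s / 25 cm^2
AP = 27.6 cm^3/s/cm^2

27.6 cm^3/s/cm^2


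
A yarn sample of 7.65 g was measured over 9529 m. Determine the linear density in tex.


Formula: Tex = (mass_g / length_m) * 1000
Substituting: Tex = (7.65 / 9529) * 1000
Intermediate: 7.65 / 9529 = 0.00080281 g/m
Tex = 0.00080281 * 1000 = 0.80 tex

0.80 tex


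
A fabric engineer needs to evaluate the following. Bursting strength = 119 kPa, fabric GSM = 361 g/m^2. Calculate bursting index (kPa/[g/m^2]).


Formula: Bursting Index = Bursting Strength / Fabric GSM
BI = 119 kPa / 361 g/m^2
BI = 0.330 kPa/(g/m^2)

0.330 kPa/(g/m^2)


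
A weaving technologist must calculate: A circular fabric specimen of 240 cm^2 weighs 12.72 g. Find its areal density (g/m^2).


Formula: GSM = mass_g / area_m2
Step 1: Convert area: 240 cm^2 = 240 / 10000 = 0.024 m^2
Step 2: GSM = 12.72 g / 0.024 m^2 = 530.0 g/m^2

530.0 g/m^2


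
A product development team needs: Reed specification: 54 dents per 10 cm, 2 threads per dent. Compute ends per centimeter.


Formula: EPC = (dents per 10 cm * ends per dent) / 10
Step 1: Total ends per 10 cm = 54 * 2 = 108
Step 2: EPC = 108 / 10 = 10.8 ends/cm

10.8 ends/cm


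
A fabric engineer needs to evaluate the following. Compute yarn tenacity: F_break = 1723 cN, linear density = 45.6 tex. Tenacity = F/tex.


Formula: Tenacity = Breaking force / Linear density
Tenacity = 1723 cN / 45.6 tex
Tenacity = 37.79 cN/tex

37.79 cN/tex
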